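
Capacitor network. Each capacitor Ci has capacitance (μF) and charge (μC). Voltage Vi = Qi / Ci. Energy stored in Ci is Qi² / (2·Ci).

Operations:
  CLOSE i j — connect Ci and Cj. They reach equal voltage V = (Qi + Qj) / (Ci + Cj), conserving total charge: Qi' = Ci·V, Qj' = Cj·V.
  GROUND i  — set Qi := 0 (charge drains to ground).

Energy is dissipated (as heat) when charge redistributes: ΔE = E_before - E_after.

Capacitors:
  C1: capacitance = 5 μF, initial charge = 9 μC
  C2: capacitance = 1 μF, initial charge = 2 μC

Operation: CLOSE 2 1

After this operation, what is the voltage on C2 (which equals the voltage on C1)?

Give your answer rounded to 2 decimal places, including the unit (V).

Initial: C1(5μF, Q=9μC, V=1.80V), C2(1μF, Q=2μC, V=2.00V)
Op 1: CLOSE 2-1: Q_total=11.00, C_total=6.00, V=1.83; Q2=1.83, Q1=9.17; dissipated=0.017

Answer: 1.83 V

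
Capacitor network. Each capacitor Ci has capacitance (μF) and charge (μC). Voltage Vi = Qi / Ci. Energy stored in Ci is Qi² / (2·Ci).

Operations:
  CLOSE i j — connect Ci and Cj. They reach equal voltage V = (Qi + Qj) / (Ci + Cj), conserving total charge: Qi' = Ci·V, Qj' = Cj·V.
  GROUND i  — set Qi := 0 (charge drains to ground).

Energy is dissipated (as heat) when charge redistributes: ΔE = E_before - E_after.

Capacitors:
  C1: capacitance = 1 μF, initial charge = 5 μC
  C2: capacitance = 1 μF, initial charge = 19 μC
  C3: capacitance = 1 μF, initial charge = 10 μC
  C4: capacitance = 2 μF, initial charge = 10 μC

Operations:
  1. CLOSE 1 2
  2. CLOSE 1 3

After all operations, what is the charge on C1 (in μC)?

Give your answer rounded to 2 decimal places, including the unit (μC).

Initial: C1(1μF, Q=5μC, V=5.00V), C2(1μF, Q=19μC, V=19.00V), C3(1μF, Q=10μC, V=10.00V), C4(2μF, Q=10μC, V=5.00V)
Op 1: CLOSE 1-2: Q_total=24.00, C_total=2.00, V=12.00; Q1=12.00, Q2=12.00; dissipated=49.000
Op 2: CLOSE 1-3: Q_total=22.00, C_total=2.00, V=11.00; Q1=11.00, Q3=11.00; dissipated=1.000
Final charges: Q1=11.00, Q2=12.00, Q3=11.00, Q4=10.00

Answer: 11.00 μC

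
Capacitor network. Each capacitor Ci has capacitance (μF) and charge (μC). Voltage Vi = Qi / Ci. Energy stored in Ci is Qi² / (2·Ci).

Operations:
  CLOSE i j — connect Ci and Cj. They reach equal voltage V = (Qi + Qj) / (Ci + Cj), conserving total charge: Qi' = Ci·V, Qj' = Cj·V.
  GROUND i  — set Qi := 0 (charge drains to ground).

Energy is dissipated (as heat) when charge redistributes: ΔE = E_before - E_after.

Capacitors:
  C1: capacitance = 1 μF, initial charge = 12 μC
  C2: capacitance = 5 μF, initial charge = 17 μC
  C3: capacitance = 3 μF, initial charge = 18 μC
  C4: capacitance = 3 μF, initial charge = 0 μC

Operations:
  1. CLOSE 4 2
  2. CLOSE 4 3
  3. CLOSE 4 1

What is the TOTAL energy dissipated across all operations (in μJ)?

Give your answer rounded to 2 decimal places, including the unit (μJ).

Answer: 45.73 μJ

Derivation:
Initial: C1(1μF, Q=12μC, V=12.00V), C2(5μF, Q=17μC, V=3.40V), C3(3μF, Q=18μC, V=6.00V), C4(3μF, Q=0μC, V=0.00V)
Op 1: CLOSE 4-2: Q_total=17.00, C_total=8.00, V=2.12; Q4=6.38, Q2=10.62; dissipated=10.838
Op 2: CLOSE 4-3: Q_total=24.38, C_total=6.00, V=4.06; Q4=12.19, Q3=12.19; dissipated=11.262
Op 3: CLOSE 4-1: Q_total=24.19, C_total=4.00, V=6.05; Q4=18.14, Q1=6.05; dissipated=23.626
Total dissipated: 45.726 μJ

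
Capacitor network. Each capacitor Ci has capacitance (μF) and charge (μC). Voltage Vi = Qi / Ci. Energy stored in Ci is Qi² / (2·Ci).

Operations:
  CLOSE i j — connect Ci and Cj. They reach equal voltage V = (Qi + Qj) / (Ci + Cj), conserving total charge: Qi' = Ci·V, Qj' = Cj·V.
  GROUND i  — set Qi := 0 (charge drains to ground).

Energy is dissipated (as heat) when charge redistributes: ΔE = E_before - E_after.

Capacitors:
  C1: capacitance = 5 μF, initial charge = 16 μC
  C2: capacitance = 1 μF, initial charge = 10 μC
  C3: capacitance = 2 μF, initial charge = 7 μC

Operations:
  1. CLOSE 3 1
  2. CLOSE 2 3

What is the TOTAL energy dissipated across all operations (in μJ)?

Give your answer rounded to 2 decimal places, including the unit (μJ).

Answer: 15.09 μJ

Derivation:
Initial: C1(5μF, Q=16μC, V=3.20V), C2(1μF, Q=10μC, V=10.00V), C3(2μF, Q=7μC, V=3.50V)
Op 1: CLOSE 3-1: Q_total=23.00, C_total=7.00, V=3.29; Q3=6.57, Q1=16.43; dissipated=0.064
Op 2: CLOSE 2-3: Q_total=16.57, C_total=3.00, V=5.52; Q2=5.52, Q3=11.05; dissipated=15.027
Total dissipated: 15.091 μJ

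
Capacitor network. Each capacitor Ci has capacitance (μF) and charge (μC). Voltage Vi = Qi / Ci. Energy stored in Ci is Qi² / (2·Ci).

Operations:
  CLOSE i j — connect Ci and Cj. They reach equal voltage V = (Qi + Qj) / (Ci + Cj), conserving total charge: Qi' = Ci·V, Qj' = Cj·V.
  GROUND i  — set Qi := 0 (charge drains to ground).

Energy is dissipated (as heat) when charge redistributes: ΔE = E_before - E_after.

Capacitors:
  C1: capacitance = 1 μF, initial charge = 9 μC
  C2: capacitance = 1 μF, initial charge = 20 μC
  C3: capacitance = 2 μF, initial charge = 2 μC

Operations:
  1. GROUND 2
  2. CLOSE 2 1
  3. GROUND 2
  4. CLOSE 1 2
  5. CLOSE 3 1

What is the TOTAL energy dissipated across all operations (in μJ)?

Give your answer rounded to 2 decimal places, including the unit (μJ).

Initial: C1(1μF, Q=9μC, V=9.00V), C2(1μF, Q=20μC, V=20.00V), C3(2μF, Q=2μC, V=1.00V)
Op 1: GROUND 2: Q2=0; energy lost=200.000
Op 2: CLOSE 2-1: Q_total=9.00, C_total=2.00, V=4.50; Q2=4.50, Q1=4.50; dissipated=20.250
Op 3: GROUND 2: Q2=0; energy lost=10.125
Op 4: CLOSE 1-2: Q_total=4.50, C_total=2.00, V=2.25; Q1=2.25, Q2=2.25; dissipated=5.062
Op 5: CLOSE 3-1: Q_total=4.25, C_total=3.00, V=1.42; Q3=2.83, Q1=1.42; dissipated=0.521
Total dissipated: 235.958 μJ

Answer: 235.96 μJ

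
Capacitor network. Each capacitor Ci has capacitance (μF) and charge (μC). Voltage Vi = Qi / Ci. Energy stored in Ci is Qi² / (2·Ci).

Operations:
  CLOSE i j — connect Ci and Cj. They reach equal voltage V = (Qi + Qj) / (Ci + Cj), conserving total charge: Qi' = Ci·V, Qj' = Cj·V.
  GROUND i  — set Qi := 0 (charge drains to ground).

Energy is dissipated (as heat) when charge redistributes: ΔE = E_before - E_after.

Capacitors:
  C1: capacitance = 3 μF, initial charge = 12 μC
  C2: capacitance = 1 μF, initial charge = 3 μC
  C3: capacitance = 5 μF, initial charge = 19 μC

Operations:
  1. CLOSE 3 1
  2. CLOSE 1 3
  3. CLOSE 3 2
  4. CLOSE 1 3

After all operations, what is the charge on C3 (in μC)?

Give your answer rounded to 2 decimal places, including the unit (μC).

Initial: C1(3μF, Q=12μC, V=4.00V), C2(1μF, Q=3μC, V=3.00V), C3(5μF, Q=19μC, V=3.80V)
Op 1: CLOSE 3-1: Q_total=31.00, C_total=8.00, V=3.88; Q3=19.38, Q1=11.62; dissipated=0.037
Op 2: CLOSE 1-3: Q_total=31.00, C_total=8.00, V=3.88; Q1=11.62, Q3=19.38; dissipated=0.000
Op 3: CLOSE 3-2: Q_total=22.38, C_total=6.00, V=3.73; Q3=18.65, Q2=3.73; dissipated=0.319
Op 4: CLOSE 1-3: Q_total=30.27, C_total=8.00, V=3.78; Q1=11.35, Q3=18.92; dissipated=0.020
Final charges: Q1=11.35, Q2=3.73, Q3=18.92

Answer: 18.92 μC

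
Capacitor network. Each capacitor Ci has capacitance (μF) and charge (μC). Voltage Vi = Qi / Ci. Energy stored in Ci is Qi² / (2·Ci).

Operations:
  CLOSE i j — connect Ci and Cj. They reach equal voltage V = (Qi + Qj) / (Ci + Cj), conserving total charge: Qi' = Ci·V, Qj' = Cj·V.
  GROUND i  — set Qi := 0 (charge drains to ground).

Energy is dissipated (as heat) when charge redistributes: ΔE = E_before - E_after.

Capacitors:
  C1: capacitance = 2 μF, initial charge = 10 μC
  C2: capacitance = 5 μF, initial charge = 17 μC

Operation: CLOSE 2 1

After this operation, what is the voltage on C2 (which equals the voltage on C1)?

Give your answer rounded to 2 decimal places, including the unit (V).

Initial: C1(2μF, Q=10μC, V=5.00V), C2(5μF, Q=17μC, V=3.40V)
Op 1: CLOSE 2-1: Q_total=27.00, C_total=7.00, V=3.86; Q2=19.29, Q1=7.71; dissipated=1.829

Answer: 3.86 V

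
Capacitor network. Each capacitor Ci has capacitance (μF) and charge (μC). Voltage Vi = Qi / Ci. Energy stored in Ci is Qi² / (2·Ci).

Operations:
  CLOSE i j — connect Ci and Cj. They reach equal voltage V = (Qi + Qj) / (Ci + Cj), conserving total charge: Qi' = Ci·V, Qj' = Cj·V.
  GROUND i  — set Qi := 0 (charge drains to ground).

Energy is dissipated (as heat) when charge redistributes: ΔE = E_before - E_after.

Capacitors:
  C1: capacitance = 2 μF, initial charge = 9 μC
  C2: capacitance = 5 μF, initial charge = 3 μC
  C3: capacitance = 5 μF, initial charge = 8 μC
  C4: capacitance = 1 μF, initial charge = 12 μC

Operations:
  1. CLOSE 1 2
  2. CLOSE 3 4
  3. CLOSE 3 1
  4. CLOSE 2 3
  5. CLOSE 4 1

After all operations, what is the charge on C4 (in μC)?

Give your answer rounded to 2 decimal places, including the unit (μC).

Answer: 3.02 μC

Derivation:
Initial: C1(2μF, Q=9μC, V=4.50V), C2(5μF, Q=3μC, V=0.60V), C3(5μF, Q=8μC, V=1.60V), C4(1μF, Q=12μC, V=12.00V)
Op 1: CLOSE 1-2: Q_total=12.00, C_total=7.00, V=1.71; Q1=3.43, Q2=8.57; dissipated=10.864
Op 2: CLOSE 3-4: Q_total=20.00, C_total=6.00, V=3.33; Q3=16.67, Q4=3.33; dissipated=45.067
Op 3: CLOSE 3-1: Q_total=20.10, C_total=7.00, V=2.87; Q3=14.35, Q1=5.74; dissipated=1.872
Op 4: CLOSE 2-3: Q_total=22.93, C_total=10.00, V=2.29; Q2=11.46, Q3=11.46; dissipated=1.672
Op 5: CLOSE 4-1: Q_total=9.07, C_total=3.00, V=3.02; Q4=3.02, Q1=6.05; dissipated=0.071
Final charges: Q1=6.05, Q2=11.46, Q3=11.46, Q4=3.02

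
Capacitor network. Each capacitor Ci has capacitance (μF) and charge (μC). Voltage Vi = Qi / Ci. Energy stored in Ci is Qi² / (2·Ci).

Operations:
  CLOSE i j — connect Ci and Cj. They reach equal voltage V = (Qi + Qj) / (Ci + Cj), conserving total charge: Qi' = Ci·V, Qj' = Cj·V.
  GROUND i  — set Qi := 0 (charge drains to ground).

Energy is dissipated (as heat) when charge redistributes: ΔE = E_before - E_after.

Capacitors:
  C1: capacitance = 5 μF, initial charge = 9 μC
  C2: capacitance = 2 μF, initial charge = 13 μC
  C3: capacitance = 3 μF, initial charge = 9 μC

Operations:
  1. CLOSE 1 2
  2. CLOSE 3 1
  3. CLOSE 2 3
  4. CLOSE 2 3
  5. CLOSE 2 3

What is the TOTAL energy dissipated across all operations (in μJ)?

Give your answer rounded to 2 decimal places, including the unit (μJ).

Initial: C1(5μF, Q=9μC, V=1.80V), C2(2μF, Q=13μC, V=6.50V), C3(3μF, Q=9μC, V=3.00V)
Op 1: CLOSE 1-2: Q_total=22.00, C_total=7.00, V=3.14; Q1=15.71, Q2=6.29; dissipated=15.779
Op 2: CLOSE 3-1: Q_total=24.71, C_total=8.00, V=3.09; Q3=9.27, Q1=15.45; dissipated=0.019
Op 3: CLOSE 2-3: Q_total=15.55, C_total=5.00, V=3.11; Q2=6.22, Q3=9.33; dissipated=0.002
Op 4: CLOSE 2-3: Q_total=15.55, C_total=5.00, V=3.11; Q2=6.22, Q3=9.33; dissipated=0.000
Op 5: CLOSE 2-3: Q_total=15.55, C_total=5.00, V=3.11; Q2=6.22, Q3=9.33; dissipated=0.000
Total dissipated: 15.799 μJ

Answer: 15.80 μJ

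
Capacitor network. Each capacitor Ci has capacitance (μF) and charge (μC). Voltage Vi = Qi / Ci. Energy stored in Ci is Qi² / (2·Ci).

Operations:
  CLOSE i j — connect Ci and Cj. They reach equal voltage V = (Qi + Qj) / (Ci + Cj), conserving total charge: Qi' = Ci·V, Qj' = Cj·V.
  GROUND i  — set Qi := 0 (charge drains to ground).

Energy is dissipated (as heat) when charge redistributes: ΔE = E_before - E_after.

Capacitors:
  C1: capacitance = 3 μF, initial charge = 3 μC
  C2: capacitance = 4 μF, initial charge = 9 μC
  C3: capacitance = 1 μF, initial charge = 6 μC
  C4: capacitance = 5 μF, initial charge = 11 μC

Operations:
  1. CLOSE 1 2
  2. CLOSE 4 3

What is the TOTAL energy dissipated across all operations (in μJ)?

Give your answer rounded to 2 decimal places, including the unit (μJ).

Answer: 7.36 μJ

Derivation:
Initial: C1(3μF, Q=3μC, V=1.00V), C2(4μF, Q=9μC, V=2.25V), C3(1μF, Q=6μC, V=6.00V), C4(5μF, Q=11μC, V=2.20V)
Op 1: CLOSE 1-2: Q_total=12.00, C_total=7.00, V=1.71; Q1=5.14, Q2=6.86; dissipated=1.339
Op 2: CLOSE 4-3: Q_total=17.00, C_total=6.00, V=2.83; Q4=14.17, Q3=2.83; dissipated=6.017
Total dissipated: 7.356 μJ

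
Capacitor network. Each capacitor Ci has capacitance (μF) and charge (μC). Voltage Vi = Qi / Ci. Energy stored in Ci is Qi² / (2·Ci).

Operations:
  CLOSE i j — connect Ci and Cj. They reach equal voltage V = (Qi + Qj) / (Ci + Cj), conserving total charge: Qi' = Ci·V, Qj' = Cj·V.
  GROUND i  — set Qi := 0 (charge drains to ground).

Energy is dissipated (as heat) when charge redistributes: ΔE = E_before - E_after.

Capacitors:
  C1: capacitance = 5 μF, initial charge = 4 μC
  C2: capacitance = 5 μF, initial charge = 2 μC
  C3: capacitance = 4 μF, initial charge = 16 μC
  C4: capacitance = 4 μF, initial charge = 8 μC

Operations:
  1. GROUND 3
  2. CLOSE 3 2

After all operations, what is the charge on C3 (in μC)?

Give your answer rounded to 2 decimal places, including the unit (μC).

Initial: C1(5μF, Q=4μC, V=0.80V), C2(5μF, Q=2μC, V=0.40V), C3(4μF, Q=16μC, V=4.00V), C4(4μF, Q=8μC, V=2.00V)
Op 1: GROUND 3: Q3=0; energy lost=32.000
Op 2: CLOSE 3-2: Q_total=2.00, C_total=9.00, V=0.22; Q3=0.89, Q2=1.11; dissipated=0.178
Final charges: Q1=4.00, Q2=1.11, Q3=0.89, Q4=8.00

Answer: 0.89 μC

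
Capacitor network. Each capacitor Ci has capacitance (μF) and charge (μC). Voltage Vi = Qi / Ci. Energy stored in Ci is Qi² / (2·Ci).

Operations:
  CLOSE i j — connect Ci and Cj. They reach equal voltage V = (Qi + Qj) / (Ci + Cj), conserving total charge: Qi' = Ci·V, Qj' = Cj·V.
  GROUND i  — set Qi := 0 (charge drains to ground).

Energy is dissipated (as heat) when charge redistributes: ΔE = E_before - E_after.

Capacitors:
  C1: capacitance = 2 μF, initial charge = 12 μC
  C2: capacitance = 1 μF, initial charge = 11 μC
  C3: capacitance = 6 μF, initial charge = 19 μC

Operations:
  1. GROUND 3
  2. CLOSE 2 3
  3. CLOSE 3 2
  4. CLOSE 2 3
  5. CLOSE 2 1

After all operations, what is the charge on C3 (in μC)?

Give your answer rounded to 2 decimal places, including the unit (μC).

Initial: C1(2μF, Q=12μC, V=6.00V), C2(1μF, Q=11μC, V=11.00V), C3(6μF, Q=19μC, V=3.17V)
Op 1: GROUND 3: Q3=0; energy lost=30.083
Op 2: CLOSE 2-3: Q_total=11.00, C_total=7.00, V=1.57; Q2=1.57, Q3=9.43; dissipated=51.857
Op 3: CLOSE 3-2: Q_total=11.00, C_total=7.00, V=1.57; Q3=9.43, Q2=1.57; dissipated=0.000
Op 4: CLOSE 2-3: Q_total=11.00, C_total=7.00, V=1.57; Q2=1.57, Q3=9.43; dissipated=0.000
Op 5: CLOSE 2-1: Q_total=13.57, C_total=3.00, V=4.52; Q2=4.52, Q1=9.05; dissipated=6.537
Final charges: Q1=9.05, Q2=4.52, Q3=9.43

Answer: 9.43 μC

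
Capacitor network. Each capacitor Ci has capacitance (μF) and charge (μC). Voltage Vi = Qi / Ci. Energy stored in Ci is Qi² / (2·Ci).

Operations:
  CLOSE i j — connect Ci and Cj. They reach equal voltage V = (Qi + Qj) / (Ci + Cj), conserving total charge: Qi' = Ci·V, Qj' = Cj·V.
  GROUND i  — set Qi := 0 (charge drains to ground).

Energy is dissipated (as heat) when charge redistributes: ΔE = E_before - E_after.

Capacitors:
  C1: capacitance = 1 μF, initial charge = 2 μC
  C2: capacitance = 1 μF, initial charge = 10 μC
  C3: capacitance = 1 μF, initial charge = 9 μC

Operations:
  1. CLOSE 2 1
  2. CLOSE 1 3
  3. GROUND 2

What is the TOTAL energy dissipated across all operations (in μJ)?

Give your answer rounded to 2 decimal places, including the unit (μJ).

Initial: C1(1μF, Q=2μC, V=2.00V), C2(1μF, Q=10μC, V=10.00V), C3(1μF, Q=9μC, V=9.00V)
Op 1: CLOSE 2-1: Q_total=12.00, C_total=2.00, V=6.00; Q2=6.00, Q1=6.00; dissipated=16.000
Op 2: CLOSE 1-3: Q_total=15.00, C_total=2.00, V=7.50; Q1=7.50, Q3=7.50; dissipated=2.250
Op 3: GROUND 2: Q2=0; energy lost=18.000
Total dissipated: 36.250 μJ

Answer: 36.25 μJ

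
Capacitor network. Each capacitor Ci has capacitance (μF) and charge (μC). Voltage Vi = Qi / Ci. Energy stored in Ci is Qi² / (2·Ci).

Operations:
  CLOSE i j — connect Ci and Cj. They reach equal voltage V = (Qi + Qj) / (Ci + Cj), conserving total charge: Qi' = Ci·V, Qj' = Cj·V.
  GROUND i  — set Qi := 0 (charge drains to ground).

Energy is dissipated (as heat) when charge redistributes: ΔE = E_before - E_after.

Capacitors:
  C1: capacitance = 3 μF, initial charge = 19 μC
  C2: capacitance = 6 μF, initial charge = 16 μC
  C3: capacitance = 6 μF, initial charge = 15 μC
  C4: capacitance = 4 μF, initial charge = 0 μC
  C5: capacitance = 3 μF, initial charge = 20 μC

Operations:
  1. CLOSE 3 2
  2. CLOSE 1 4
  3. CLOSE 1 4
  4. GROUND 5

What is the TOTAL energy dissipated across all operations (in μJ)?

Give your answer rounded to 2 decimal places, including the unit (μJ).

Initial: C1(3μF, Q=19μC, V=6.33V), C2(6μF, Q=16μC, V=2.67V), C3(6μF, Q=15μC, V=2.50V), C4(4μF, Q=0μC, V=0.00V), C5(3μF, Q=20μC, V=6.67V)
Op 1: CLOSE 3-2: Q_total=31.00, C_total=12.00, V=2.58; Q3=15.50, Q2=15.50; dissipated=0.042
Op 2: CLOSE 1-4: Q_total=19.00, C_total=7.00, V=2.71; Q1=8.14, Q4=10.86; dissipated=34.381
Op 3: CLOSE 1-4: Q_total=19.00, C_total=7.00, V=2.71; Q1=8.14, Q4=10.86; dissipated=0.000
Op 4: GROUND 5: Q5=0; energy lost=66.667
Total dissipated: 101.089 μJ

Answer: 101.09 μJ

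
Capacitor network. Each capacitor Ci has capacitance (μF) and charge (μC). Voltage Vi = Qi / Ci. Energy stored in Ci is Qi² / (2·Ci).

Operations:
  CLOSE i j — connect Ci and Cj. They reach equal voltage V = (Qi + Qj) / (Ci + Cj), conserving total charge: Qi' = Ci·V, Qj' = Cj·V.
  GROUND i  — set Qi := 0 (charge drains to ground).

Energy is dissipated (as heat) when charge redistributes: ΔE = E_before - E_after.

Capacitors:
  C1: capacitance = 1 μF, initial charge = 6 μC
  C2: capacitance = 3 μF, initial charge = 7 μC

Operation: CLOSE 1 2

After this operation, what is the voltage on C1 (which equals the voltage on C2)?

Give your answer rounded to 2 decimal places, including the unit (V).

Initial: C1(1μF, Q=6μC, V=6.00V), C2(3μF, Q=7μC, V=2.33V)
Op 1: CLOSE 1-2: Q_total=13.00, C_total=4.00, V=3.25; Q1=3.25, Q2=9.75; dissipated=5.042

Answer: 3.25 V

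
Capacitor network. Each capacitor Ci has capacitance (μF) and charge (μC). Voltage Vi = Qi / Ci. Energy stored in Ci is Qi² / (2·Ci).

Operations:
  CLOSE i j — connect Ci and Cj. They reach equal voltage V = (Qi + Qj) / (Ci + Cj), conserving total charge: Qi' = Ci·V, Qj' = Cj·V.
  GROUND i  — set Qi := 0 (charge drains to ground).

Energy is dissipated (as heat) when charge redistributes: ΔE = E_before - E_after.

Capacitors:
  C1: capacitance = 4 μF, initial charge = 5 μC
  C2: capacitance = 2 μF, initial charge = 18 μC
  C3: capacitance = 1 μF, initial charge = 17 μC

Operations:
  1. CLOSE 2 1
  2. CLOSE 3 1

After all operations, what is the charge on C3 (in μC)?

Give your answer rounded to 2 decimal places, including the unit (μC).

Initial: C1(4μF, Q=5μC, V=1.25V), C2(2μF, Q=18μC, V=9.00V), C3(1μF, Q=17μC, V=17.00V)
Op 1: CLOSE 2-1: Q_total=23.00, C_total=6.00, V=3.83; Q2=7.67, Q1=15.33; dissipated=40.042
Op 2: CLOSE 3-1: Q_total=32.33, C_total=5.00, V=6.47; Q3=6.47, Q1=25.87; dissipated=69.344
Final charges: Q1=25.87, Q2=7.67, Q3=6.47

Answer: 6.47 μC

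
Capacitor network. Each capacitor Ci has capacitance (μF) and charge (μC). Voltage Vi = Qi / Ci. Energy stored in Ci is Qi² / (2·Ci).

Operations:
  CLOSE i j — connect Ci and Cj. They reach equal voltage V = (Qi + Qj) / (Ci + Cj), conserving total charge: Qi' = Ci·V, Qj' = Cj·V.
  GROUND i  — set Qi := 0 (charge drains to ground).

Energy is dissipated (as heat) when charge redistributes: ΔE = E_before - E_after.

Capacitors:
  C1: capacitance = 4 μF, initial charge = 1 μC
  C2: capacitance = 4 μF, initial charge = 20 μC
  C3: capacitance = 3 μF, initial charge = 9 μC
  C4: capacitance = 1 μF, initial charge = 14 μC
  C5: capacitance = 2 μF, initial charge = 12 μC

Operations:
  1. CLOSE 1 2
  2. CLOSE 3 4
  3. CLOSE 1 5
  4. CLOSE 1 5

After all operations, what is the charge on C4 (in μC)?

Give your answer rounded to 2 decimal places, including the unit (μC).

Answer: 5.75 μC

Derivation:
Initial: C1(4μF, Q=1μC, V=0.25V), C2(4μF, Q=20μC, V=5.00V), C3(3μF, Q=9μC, V=3.00V), C4(1μF, Q=14μC, V=14.00V), C5(2μF, Q=12μC, V=6.00V)
Op 1: CLOSE 1-2: Q_total=21.00, C_total=8.00, V=2.62; Q1=10.50, Q2=10.50; dissipated=22.562
Op 2: CLOSE 3-4: Q_total=23.00, C_total=4.00, V=5.75; Q3=17.25, Q4=5.75; dissipated=45.375
Op 3: CLOSE 1-5: Q_total=22.50, C_total=6.00, V=3.75; Q1=15.00, Q5=7.50; dissipated=7.594
Op 4: CLOSE 1-5: Q_total=22.50, C_total=6.00, V=3.75; Q1=15.00, Q5=7.50; dissipated=0.000
Final charges: Q1=15.00, Q2=10.50, Q3=17.25, Q4=5.75, Q5=7.50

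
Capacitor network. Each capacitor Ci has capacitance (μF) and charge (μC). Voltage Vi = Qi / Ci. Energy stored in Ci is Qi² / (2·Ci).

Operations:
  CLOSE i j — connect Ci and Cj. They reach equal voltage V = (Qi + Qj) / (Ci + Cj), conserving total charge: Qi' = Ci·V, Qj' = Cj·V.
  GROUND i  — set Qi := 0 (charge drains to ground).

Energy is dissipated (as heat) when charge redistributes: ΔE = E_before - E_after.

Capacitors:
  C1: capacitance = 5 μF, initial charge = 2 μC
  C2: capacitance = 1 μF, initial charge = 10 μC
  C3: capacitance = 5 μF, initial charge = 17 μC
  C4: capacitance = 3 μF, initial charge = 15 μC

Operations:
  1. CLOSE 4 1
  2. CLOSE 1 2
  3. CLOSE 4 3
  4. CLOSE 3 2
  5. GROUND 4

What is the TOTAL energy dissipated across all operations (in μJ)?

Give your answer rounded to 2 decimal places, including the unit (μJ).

Initial: C1(5μF, Q=2μC, V=0.40V), C2(1μF, Q=10μC, V=10.00V), C3(5μF, Q=17μC, V=3.40V), C4(3μF, Q=15μC, V=5.00V)
Op 1: CLOSE 4-1: Q_total=17.00, C_total=8.00, V=2.12; Q4=6.38, Q1=10.62; dissipated=19.837
Op 2: CLOSE 1-2: Q_total=20.62, C_total=6.00, V=3.44; Q1=17.19, Q2=3.44; dissipated=25.840
Op 3: CLOSE 4-3: Q_total=23.38, C_total=8.00, V=2.92; Q4=8.77, Q3=14.61; dissipated=1.524
Op 4: CLOSE 3-2: Q_total=18.05, C_total=6.00, V=3.01; Q3=15.04, Q2=3.01; dissipated=0.111
Op 5: GROUND 4: Q4=0; energy lost=12.806
Total dissipated: 60.118 μJ

Answer: 60.12 μJ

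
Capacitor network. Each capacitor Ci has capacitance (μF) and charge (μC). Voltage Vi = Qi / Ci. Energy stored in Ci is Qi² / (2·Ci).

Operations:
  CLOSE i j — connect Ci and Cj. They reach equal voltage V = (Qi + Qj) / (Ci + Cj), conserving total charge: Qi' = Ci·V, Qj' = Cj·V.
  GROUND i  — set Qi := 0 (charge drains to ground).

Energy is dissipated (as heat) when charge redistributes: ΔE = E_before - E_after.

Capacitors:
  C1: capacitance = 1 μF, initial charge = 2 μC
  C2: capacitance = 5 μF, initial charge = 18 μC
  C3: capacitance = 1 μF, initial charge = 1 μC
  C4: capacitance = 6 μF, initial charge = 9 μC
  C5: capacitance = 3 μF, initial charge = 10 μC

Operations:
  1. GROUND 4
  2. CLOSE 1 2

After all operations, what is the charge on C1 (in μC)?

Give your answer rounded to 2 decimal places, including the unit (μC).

Initial: C1(1μF, Q=2μC, V=2.00V), C2(5μF, Q=18μC, V=3.60V), C3(1μF, Q=1μC, V=1.00V), C4(6μF, Q=9μC, V=1.50V), C5(3μF, Q=10μC, V=3.33V)
Op 1: GROUND 4: Q4=0; energy lost=6.750
Op 2: CLOSE 1-2: Q_total=20.00, C_total=6.00, V=3.33; Q1=3.33, Q2=16.67; dissipated=1.067
Final charges: Q1=3.33, Q2=16.67, Q3=1.00, Q4=0.00, Q5=10.00

Answer: 3.33 μC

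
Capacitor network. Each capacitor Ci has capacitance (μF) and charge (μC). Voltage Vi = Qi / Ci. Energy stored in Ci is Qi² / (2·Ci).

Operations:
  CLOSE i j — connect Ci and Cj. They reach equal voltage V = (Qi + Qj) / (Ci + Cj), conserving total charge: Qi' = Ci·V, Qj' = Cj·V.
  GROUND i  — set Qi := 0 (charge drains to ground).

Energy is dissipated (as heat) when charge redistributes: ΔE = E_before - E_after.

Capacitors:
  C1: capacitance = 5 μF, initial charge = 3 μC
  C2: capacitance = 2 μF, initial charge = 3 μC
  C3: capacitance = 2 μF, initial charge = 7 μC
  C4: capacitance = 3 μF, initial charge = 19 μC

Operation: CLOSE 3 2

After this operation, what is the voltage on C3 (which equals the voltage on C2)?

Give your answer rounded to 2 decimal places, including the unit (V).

Initial: C1(5μF, Q=3μC, V=0.60V), C2(2μF, Q=3μC, V=1.50V), C3(2μF, Q=7μC, V=3.50V), C4(3μF, Q=19μC, V=6.33V)
Op 1: CLOSE 3-2: Q_total=10.00, C_total=4.00, V=2.50; Q3=5.00, Q2=5.00; dissipated=2.000

Answer: 2.50 V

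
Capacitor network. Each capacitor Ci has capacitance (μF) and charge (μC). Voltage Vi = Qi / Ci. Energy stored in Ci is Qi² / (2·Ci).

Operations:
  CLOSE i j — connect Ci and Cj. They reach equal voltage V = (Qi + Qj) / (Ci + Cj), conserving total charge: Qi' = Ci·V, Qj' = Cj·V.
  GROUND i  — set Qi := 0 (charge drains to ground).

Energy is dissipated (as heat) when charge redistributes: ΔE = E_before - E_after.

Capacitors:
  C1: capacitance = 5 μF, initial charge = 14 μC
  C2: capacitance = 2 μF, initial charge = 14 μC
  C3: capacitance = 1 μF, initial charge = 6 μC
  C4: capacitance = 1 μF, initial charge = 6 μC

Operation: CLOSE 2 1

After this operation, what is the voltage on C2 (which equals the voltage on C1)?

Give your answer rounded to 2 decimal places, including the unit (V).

Answer: 4.00 V

Derivation:
Initial: C1(5μF, Q=14μC, V=2.80V), C2(2μF, Q=14μC, V=7.00V), C3(1μF, Q=6μC, V=6.00V), C4(1μF, Q=6μC, V=6.00V)
Op 1: CLOSE 2-1: Q_total=28.00, C_total=7.00, V=4.00; Q2=8.00, Q1=20.00; dissipated=12.600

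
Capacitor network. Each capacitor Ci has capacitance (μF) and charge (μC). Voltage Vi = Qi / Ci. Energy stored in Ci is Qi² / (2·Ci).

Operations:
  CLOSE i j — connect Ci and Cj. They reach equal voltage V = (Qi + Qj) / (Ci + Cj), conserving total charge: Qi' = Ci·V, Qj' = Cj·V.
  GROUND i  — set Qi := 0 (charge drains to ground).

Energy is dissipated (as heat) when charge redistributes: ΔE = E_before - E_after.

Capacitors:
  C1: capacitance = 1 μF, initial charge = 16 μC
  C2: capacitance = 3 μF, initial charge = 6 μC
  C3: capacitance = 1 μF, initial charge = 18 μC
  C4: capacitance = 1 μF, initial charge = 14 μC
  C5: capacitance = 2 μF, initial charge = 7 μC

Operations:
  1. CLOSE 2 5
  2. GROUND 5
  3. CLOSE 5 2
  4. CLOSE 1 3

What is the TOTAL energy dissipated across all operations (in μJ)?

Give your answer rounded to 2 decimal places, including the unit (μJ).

Answer: 13.17 μJ

Derivation:
Initial: C1(1μF, Q=16μC, V=16.00V), C2(3μF, Q=6μC, V=2.00V), C3(1μF, Q=18μC, V=18.00V), C4(1μF, Q=14μC, V=14.00V), C5(2μF, Q=7μC, V=3.50V)
Op 1: CLOSE 2-5: Q_total=13.00, C_total=5.00, V=2.60; Q2=7.80, Q5=5.20; dissipated=1.350
Op 2: GROUND 5: Q5=0; energy lost=6.760
Op 3: CLOSE 5-2: Q_total=7.80, C_total=5.00, V=1.56; Q5=3.12, Q2=4.68; dissipated=4.056
Op 4: CLOSE 1-3: Q_total=34.00, C_total=2.00, V=17.00; Q1=17.00, Q3=17.00; dissipated=1.000
Total dissipated: 13.166 μJ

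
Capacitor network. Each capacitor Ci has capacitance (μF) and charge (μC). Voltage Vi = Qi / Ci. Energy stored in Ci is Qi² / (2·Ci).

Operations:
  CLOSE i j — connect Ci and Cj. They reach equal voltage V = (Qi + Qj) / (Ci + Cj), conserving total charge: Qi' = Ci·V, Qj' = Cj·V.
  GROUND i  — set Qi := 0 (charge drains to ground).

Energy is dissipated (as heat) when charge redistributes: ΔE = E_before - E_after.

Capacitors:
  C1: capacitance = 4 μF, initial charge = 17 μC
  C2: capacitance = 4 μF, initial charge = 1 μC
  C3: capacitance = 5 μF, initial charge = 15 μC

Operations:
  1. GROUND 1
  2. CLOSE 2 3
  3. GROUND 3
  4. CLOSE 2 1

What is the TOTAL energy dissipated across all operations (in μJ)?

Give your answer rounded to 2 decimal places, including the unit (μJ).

Initial: C1(4μF, Q=17μC, V=4.25V), C2(4μF, Q=1μC, V=0.25V), C3(5μF, Q=15μC, V=3.00V)
Op 1: GROUND 1: Q1=0; energy lost=36.125
Op 2: CLOSE 2-3: Q_total=16.00, C_total=9.00, V=1.78; Q2=7.11, Q3=8.89; dissipated=8.403
Op 3: GROUND 3: Q3=0; energy lost=7.901
Op 4: CLOSE 2-1: Q_total=7.11, C_total=8.00, V=0.89; Q2=3.56, Q1=3.56; dissipated=3.160
Total dissipated: 55.590 μJ

Answer: 55.59 μJ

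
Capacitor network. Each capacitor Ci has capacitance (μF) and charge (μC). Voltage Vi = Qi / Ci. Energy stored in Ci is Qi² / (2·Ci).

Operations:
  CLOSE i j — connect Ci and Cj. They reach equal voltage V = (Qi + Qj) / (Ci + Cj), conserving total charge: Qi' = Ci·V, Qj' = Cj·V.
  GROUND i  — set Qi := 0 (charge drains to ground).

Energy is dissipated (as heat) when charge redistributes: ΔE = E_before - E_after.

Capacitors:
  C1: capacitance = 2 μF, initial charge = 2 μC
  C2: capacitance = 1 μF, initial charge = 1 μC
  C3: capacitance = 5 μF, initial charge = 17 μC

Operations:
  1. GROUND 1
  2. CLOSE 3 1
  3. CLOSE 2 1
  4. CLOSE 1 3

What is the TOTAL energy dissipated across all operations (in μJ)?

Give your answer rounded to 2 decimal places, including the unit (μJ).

Answer: 10.10 μJ

Derivation:
Initial: C1(2μF, Q=2μC, V=1.00V), C2(1μF, Q=1μC, V=1.00V), C3(5μF, Q=17μC, V=3.40V)
Op 1: GROUND 1: Q1=0; energy lost=1.000
Op 2: CLOSE 3-1: Q_total=17.00, C_total=7.00, V=2.43; Q3=12.14, Q1=4.86; dissipated=8.257
Op 3: CLOSE 2-1: Q_total=5.86, C_total=3.00, V=1.95; Q2=1.95, Q1=3.90; dissipated=0.680
Op 4: CLOSE 1-3: Q_total=16.05, C_total=7.00, V=2.29; Q1=4.59, Q3=11.46; dissipated=0.162
Total dissipated: 10.099 μJ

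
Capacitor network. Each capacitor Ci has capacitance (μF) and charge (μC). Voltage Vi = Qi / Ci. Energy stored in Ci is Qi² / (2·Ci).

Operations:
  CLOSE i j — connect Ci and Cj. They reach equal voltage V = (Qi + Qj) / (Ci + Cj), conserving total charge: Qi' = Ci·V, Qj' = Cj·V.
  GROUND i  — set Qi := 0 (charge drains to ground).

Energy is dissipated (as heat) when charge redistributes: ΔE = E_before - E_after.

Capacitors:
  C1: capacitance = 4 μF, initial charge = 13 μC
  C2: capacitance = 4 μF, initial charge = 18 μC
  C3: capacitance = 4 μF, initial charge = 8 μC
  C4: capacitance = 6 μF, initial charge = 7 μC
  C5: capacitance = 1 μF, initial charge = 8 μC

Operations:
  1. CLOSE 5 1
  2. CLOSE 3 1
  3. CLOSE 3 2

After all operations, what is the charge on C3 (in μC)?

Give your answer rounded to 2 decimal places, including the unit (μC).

Initial: C1(4μF, Q=13μC, V=3.25V), C2(4μF, Q=18μC, V=4.50V), C3(4μF, Q=8μC, V=2.00V), C4(6μF, Q=7μC, V=1.17V), C5(1μF, Q=8μC, V=8.00V)
Op 1: CLOSE 5-1: Q_total=21.00, C_total=5.00, V=4.20; Q5=4.20, Q1=16.80; dissipated=9.025
Op 2: CLOSE 3-1: Q_total=24.80, C_total=8.00, V=3.10; Q3=12.40, Q1=12.40; dissipated=4.840
Op 3: CLOSE 3-2: Q_total=30.40, C_total=8.00, V=3.80; Q3=15.20, Q2=15.20; dissipated=1.960
Final charges: Q1=12.40, Q2=15.20, Q3=15.20, Q4=7.00, Q5=4.20

Answer: 15.20 μC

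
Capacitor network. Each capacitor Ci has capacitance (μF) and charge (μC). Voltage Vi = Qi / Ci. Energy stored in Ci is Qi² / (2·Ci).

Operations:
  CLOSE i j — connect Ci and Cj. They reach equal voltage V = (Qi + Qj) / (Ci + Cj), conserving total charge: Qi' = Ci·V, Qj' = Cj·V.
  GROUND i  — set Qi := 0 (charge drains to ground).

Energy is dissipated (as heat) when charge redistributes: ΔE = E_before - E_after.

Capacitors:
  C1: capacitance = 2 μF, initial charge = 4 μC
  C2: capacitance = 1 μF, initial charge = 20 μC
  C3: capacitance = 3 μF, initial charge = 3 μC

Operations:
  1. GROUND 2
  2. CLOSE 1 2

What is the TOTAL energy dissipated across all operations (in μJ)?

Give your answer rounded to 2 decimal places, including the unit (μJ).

Answer: 201.33 μJ

Derivation:
Initial: C1(2μF, Q=4μC, V=2.00V), C2(1μF, Q=20μC, V=20.00V), C3(3μF, Q=3μC, V=1.00V)
Op 1: GROUND 2: Q2=0; energy lost=200.000
Op 2: CLOSE 1-2: Q_total=4.00, C_total=3.00, V=1.33; Q1=2.67, Q2=1.33; dissipated=1.333
Total dissipated: 201.333 μJ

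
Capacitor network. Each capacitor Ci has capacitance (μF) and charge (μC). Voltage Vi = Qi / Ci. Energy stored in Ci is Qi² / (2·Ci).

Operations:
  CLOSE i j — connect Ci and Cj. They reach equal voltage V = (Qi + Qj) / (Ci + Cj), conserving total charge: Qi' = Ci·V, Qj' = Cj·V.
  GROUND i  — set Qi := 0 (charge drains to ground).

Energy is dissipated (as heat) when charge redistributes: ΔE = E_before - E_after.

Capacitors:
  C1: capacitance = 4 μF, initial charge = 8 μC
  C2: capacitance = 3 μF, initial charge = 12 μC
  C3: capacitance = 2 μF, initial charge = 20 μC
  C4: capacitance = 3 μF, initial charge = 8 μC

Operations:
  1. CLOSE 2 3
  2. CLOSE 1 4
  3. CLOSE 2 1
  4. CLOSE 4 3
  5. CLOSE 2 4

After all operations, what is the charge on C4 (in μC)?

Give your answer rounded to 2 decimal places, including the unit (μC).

Initial: C1(4μF, Q=8μC, V=2.00V), C2(3μF, Q=12μC, V=4.00V), C3(2μF, Q=20μC, V=10.00V), C4(3μF, Q=8μC, V=2.67V)
Op 1: CLOSE 2-3: Q_total=32.00, C_total=5.00, V=6.40; Q2=19.20, Q3=12.80; dissipated=21.600
Op 2: CLOSE 1-4: Q_total=16.00, C_total=7.00, V=2.29; Q1=9.14, Q4=6.86; dissipated=0.381
Op 3: CLOSE 2-1: Q_total=28.34, C_total=7.00, V=4.05; Q2=12.15, Q1=16.20; dissipated=14.509
Op 4: CLOSE 4-3: Q_total=19.66, C_total=5.00, V=3.93; Q4=11.79, Q3=7.86; dissipated=10.156
Op 5: CLOSE 2-4: Q_total=23.94, C_total=6.00, V=3.99; Q2=11.97, Q4=11.97; dissipated=0.010
Final charges: Q1=16.20, Q2=11.97, Q3=7.86, Q4=11.97

Answer: 11.97 μC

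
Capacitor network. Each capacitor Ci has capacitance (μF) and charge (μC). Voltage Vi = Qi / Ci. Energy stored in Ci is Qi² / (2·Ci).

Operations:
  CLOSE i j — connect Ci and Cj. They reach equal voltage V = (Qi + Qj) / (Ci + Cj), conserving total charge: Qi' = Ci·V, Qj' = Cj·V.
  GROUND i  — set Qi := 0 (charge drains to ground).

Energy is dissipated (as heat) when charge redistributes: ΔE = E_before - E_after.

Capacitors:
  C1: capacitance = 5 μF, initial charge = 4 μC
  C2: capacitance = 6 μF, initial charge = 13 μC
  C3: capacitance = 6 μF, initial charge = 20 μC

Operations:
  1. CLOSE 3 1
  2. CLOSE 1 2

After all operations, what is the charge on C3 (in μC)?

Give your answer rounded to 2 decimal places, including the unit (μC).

Initial: C1(5μF, Q=4μC, V=0.80V), C2(6μF, Q=13μC, V=2.17V), C3(6μF, Q=20μC, V=3.33V)
Op 1: CLOSE 3-1: Q_total=24.00, C_total=11.00, V=2.18; Q3=13.09, Q1=10.91; dissipated=8.752
Op 2: CLOSE 1-2: Q_total=23.91, C_total=11.00, V=2.17; Q1=10.87, Q2=13.04; dissipated=0.000
Final charges: Q1=10.87, Q2=13.04, Q3=13.09

Answer: 13.09 μC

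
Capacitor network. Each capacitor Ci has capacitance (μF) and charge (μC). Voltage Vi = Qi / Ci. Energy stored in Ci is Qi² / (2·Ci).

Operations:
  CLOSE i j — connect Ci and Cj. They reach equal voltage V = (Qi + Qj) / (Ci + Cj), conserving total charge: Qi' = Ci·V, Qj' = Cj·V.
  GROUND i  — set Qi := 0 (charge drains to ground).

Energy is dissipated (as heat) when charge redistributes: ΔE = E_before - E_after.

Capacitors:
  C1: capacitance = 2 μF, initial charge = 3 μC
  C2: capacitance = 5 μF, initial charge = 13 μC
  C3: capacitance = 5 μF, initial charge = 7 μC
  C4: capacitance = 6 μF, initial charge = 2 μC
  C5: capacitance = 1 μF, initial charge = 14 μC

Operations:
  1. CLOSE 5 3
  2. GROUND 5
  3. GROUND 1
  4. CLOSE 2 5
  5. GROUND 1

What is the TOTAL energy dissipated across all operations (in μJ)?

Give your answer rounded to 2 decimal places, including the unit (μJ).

Initial: C1(2μF, Q=3μC, V=1.50V), C2(5μF, Q=13μC, V=2.60V), C3(5μF, Q=7μC, V=1.40V), C4(6μF, Q=2μC, V=0.33V), C5(1μF, Q=14μC, V=14.00V)
Op 1: CLOSE 5-3: Q_total=21.00, C_total=6.00, V=3.50; Q5=3.50, Q3=17.50; dissipated=66.150
Op 2: GROUND 5: Q5=0; energy lost=6.125
Op 3: GROUND 1: Q1=0; energy lost=2.250
Op 4: CLOSE 2-5: Q_total=13.00, C_total=6.00, V=2.17; Q2=10.83, Q5=2.17; dissipated=2.817
Op 5: GROUND 1: Q1=0; energy lost=0.000
Total dissipated: 77.342 μJ

Answer: 77.34 μJ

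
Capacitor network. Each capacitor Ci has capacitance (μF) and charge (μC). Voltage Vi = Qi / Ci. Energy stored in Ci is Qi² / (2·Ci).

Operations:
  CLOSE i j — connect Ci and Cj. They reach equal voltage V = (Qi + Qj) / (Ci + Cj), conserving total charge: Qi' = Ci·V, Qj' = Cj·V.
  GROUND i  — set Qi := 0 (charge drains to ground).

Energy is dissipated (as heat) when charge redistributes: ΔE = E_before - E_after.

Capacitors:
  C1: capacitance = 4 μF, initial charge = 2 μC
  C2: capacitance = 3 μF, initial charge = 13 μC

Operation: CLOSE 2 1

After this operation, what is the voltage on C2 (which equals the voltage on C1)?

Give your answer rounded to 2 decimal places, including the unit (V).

Answer: 2.14 V

Derivation:
Initial: C1(4μF, Q=2μC, V=0.50V), C2(3μF, Q=13μC, V=4.33V)
Op 1: CLOSE 2-1: Q_total=15.00, C_total=7.00, V=2.14; Q2=6.43, Q1=8.57; dissipated=12.595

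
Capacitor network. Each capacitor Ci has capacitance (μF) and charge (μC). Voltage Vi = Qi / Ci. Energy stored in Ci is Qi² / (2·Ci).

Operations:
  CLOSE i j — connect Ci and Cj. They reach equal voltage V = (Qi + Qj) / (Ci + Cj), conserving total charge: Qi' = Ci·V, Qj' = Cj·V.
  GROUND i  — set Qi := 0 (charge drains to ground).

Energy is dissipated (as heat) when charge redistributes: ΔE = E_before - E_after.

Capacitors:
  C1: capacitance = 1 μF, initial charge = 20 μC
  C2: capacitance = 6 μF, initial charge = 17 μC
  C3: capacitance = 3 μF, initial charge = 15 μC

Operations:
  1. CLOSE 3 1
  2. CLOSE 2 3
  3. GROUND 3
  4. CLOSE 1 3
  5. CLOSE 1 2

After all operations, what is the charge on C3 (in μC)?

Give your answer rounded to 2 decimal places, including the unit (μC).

Answer: 6.56 μC

Derivation:
Initial: C1(1μF, Q=20μC, V=20.00V), C2(6μF, Q=17μC, V=2.83V), C3(3μF, Q=15μC, V=5.00V)
Op 1: CLOSE 3-1: Q_total=35.00, C_total=4.00, V=8.75; Q3=26.25, Q1=8.75; dissipated=84.375
Op 2: CLOSE 2-3: Q_total=43.25, C_total=9.00, V=4.81; Q2=28.83, Q3=14.42; dissipated=35.007
Op 3: GROUND 3: Q3=0; energy lost=34.640
Op 4: CLOSE 1-3: Q_total=8.75, C_total=4.00, V=2.19; Q1=2.19, Q3=6.56; dissipated=28.711
Op 5: CLOSE 1-2: Q_total=31.02, C_total=7.00, V=4.43; Q1=4.43, Q2=26.59; dissipated=2.938
Final charges: Q1=4.43, Q2=26.59, Q3=6.56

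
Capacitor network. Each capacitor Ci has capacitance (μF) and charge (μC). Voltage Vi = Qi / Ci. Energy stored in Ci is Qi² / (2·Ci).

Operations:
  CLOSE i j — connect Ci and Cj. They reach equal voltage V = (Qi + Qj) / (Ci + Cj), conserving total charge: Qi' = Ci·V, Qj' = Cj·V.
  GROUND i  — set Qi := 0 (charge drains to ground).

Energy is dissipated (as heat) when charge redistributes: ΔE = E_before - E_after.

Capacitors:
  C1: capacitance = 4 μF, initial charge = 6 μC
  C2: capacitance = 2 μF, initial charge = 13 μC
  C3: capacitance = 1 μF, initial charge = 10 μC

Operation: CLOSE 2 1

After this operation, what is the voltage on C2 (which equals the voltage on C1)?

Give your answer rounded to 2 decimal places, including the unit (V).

Initial: C1(4μF, Q=6μC, V=1.50V), C2(2μF, Q=13μC, V=6.50V), C3(1μF, Q=10μC, V=10.00V)
Op 1: CLOSE 2-1: Q_total=19.00, C_total=6.00, V=3.17; Q2=6.33, Q1=12.67; dissipated=16.667

Answer: 3.17 V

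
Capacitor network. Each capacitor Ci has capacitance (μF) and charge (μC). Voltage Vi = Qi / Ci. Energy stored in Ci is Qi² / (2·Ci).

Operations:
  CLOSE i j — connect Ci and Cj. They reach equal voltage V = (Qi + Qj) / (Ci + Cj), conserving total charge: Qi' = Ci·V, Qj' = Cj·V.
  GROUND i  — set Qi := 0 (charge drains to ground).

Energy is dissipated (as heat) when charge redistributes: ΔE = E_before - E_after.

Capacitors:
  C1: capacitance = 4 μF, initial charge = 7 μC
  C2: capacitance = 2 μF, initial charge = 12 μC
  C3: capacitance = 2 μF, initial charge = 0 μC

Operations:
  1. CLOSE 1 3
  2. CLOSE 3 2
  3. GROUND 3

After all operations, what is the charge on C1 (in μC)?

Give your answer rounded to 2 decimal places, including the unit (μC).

Answer: 4.67 μC

Derivation:
Initial: C1(4μF, Q=7μC, V=1.75V), C2(2μF, Q=12μC, V=6.00V), C3(2μF, Q=0μC, V=0.00V)
Op 1: CLOSE 1-3: Q_total=7.00, C_total=6.00, V=1.17; Q1=4.67, Q3=2.33; dissipated=2.042
Op 2: CLOSE 3-2: Q_total=14.33, C_total=4.00, V=3.58; Q3=7.17, Q2=7.17; dissipated=11.681
Op 3: GROUND 3: Q3=0; energy lost=12.840
Final charges: Q1=4.67, Q2=7.17, Q3=0.00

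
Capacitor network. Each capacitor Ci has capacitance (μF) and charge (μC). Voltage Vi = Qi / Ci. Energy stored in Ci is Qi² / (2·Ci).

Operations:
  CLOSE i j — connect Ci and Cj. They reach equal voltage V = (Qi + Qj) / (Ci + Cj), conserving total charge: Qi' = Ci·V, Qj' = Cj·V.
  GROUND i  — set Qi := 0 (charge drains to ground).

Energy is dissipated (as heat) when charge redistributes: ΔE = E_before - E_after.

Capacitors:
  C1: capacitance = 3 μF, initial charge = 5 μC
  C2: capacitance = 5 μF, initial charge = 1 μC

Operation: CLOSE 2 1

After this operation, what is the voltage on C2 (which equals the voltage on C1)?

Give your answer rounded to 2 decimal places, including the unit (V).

Initial: C1(3μF, Q=5μC, V=1.67V), C2(5μF, Q=1μC, V=0.20V)
Op 1: CLOSE 2-1: Q_total=6.00, C_total=8.00, V=0.75; Q2=3.75, Q1=2.25; dissipated=2.017

Answer: 0.75 V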